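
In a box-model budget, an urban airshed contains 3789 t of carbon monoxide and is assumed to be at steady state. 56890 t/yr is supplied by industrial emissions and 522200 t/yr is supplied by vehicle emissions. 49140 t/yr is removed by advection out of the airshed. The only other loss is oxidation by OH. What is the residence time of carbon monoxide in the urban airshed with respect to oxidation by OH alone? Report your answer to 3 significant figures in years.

At steady state ΣF_in = ΣF_out.
ΣF_in = 56890 + 522200 = 579090 t/yr.
Oxidation by OH flux = ΣF_in − (49140) = 579090 − 49140 = 530000 t/yr.
τ = M / F = 3789 / 530000 = 0.007150 yr.

0.00715 yr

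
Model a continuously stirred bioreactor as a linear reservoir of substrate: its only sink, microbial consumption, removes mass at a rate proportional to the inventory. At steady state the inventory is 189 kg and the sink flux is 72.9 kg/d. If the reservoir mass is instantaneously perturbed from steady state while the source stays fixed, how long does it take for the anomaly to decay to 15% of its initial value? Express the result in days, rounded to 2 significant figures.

For a linear reservoir the anomaly decays as exp(−t/τ) with τ = M/F = 189/72.9 = 2.593 d.
exp(−t/τ) = 0.15 ⇒ t = −τ ln(0.15) = 2.593 × 1.897 = 4.918 d.

4.9 d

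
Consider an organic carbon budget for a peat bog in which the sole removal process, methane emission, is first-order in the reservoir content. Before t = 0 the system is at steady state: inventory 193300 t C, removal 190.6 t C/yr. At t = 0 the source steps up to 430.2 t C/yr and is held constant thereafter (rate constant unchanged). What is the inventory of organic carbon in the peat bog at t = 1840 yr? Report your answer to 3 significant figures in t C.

397000 t C

Residence time τ = M₀/F₀ = 1014 yr. The eventual steady state is M_∞ = M₀·(F₁/F₀) = 193300 × 430.2/190.6 = 436290 t C.
The anomaly ΔM(t) = M(t) − M_∞ decays as ΔM₀·e^(−t/τ) with ΔM₀ = 193300 − 436290 = −243000 t C.
At t = 1840 yr, e^(−t/τ) = e^(−1.814) = 0.1630, so ΔM = −39600 t C and M = 436290 − 39600 = 396700 t C.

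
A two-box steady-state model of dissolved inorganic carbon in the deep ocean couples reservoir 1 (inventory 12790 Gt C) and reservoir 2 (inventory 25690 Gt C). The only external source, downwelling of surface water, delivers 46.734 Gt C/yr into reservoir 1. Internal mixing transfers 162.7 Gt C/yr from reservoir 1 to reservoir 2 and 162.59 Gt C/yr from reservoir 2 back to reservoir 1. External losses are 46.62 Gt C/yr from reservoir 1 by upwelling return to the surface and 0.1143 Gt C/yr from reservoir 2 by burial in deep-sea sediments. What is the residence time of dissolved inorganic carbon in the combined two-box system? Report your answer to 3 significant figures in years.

Treat the two boxes together as one reservoir: the mixing fluxes between them are internal recycling, so τ = ΣM / Σ(external losses).
M_total = 12790 + 25690 = 38480 Gt C.
ΣF_external_out = 46.62 + 0.1143 = 46.734 Gt C/yr.
τ = M_total / ΣF_ext = 38480 / 46.734 = 823.4 yr.

823 yr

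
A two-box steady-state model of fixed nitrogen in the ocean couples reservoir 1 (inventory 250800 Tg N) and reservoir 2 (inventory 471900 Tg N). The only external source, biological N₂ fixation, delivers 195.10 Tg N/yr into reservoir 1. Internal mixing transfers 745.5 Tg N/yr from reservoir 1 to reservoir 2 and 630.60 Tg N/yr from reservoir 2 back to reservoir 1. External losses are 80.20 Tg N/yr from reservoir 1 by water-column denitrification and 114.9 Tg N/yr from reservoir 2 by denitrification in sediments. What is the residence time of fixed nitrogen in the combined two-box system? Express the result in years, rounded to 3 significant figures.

Treat the two boxes together as one reservoir: the mixing fluxes between them are internal recycling, so τ = ΣM / Σ(external losses).
M_total = 250800 + 471900 = 722700 Tg N.
ΣF_external_out = 80.20 + 114.9 = 195.10 Tg N/yr.
τ = M_total / ΣF_ext = 722700 / 195.10 = 3704 yr.

3700 yr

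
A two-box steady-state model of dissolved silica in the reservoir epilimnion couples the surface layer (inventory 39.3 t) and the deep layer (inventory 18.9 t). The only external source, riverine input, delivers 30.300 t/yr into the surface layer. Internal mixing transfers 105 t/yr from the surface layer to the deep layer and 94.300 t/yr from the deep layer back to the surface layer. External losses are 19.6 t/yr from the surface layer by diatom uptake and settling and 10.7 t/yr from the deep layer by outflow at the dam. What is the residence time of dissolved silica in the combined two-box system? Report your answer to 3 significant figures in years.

1.92 yr

For the system as a whole, the A↔B exchange is internal and contributes nothing to the throughput; only the external sinks remove mass.
M_total = 39.3 + 18.9 = 58.200 t.
ΣF_external_out = 19.6 + 10.7 = 30.300 t/yr.
τ = M_total / ΣF_ext = 58.200 / 30.300 = 1.921 yr.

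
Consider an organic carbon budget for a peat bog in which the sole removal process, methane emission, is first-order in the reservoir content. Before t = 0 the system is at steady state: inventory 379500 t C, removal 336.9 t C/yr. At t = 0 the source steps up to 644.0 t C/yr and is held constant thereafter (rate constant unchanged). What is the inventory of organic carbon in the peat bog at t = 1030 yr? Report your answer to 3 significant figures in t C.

587000 t C

The sink rate constant is k = F₀/M₀ = 336.9/379500 = 0.0008877 yr⁻¹.
Solving dM/dt = F₁ − kM with M(0) = M₀ gives M(t) = F₁/k + (M₀ − F₁/k)·e^(−kt).
F₁/k = 644.0/0.0008877 = 725430 t C; kt = 0.0008877 × 1030 = 0.9144, e^(−kt) = 0.4008.
M(1030) = 725430 + (379500 − 725430) × 0.4008 = 725430 − 138600 = 586790 t C.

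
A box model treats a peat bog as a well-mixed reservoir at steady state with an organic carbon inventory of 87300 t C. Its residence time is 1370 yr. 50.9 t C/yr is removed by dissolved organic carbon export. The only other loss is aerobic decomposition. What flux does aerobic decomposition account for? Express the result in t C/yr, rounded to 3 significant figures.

12.8 t C/yr

Total removal F = M/τ = 87300 / 1370 = 63.72 t C/yr.
Aerobic decomposition = F − (50.9) = 63.72 − 50.90 = 12.82 t C/yr.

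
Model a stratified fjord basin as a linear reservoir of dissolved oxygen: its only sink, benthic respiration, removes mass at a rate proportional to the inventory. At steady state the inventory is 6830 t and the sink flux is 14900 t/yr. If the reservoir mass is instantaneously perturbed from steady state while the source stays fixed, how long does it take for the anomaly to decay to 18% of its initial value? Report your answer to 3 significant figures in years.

For a linear reservoir the anomaly decays as exp(−t/τ) with τ = M/F = 6830/14900 = 0.4584 yr.
exp(−t/τ) = 0.18 ⇒ t = −τ ln(0.18) = 0.4584 × 1.715 = 0.7860 yr.

0.786 yr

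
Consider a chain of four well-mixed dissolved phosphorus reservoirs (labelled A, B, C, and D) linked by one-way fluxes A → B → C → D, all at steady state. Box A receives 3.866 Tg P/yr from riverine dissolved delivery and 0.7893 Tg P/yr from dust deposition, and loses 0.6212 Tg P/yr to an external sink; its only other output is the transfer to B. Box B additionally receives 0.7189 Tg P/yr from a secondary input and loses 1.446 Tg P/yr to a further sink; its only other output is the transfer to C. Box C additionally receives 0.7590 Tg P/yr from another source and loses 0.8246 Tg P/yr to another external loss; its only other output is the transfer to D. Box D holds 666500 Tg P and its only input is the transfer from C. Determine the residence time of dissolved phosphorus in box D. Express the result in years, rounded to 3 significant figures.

Box A: F(A→B) = (3.866 + 0.7893) − 0.6212 = 4.0341 Tg P/yr.
Box B: F(B→C) = (4.0341 + 0.7189) − 1.446 = 3.3070 Tg P/yr.
Box C: F(C→D) = (3.3070 + 0.7590) − 0.8246 = 3.2414 Tg P/yr.
Box D throughput = its input = 3.2414 Tg P/yr; τ = 666500 / 3.2414 = 205600 yr.

206000 yr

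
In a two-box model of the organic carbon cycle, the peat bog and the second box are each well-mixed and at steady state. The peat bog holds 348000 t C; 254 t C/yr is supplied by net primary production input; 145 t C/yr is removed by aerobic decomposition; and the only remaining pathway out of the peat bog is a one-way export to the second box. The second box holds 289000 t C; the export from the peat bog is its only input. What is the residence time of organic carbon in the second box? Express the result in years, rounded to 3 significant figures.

2650 yr

Balance the peat bog: ΣF_in = 254.00 t C/yr.
Export to the second box = ΣF_in − (145) = 109.00 t C/yr.
At steady state the output of the second box equals its input, 109.00 t C/yr.
τ = M / F = 289000 / 109.00 = 2651 yr.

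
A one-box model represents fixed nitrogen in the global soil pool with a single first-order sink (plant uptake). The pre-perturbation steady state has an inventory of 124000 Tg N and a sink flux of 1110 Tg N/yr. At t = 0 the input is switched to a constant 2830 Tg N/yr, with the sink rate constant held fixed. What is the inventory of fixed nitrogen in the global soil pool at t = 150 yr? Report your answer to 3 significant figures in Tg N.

The sink rate constant is k = F₀/M₀ = 1110/124000 = 0.008952 yr⁻¹.
Solving dM/dt = F₁ − kM with M(0) = M₀ gives M(t) = F₁/k + (M₀ − F₁/k)·e^(−kt).
F₁/k = 2830/0.008952 = 316140 Tg N; kt = 0.008952 × 150 = 1.343, e^(−kt) = 0.2611.
M(150) = 316140 + (124000 − 316140) × 0.2611 = 316140 − 50170 = 265970 Tg N.

266000 Tg N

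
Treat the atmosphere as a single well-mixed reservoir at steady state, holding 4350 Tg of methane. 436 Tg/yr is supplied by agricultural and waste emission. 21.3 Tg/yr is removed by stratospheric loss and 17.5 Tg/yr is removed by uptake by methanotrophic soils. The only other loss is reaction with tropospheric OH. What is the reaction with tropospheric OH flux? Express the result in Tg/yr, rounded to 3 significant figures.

397 Tg/yr

At steady state ΣF_in = ΣF_out.
ΣF_in = 436.00 Tg/yr.
Reaction with tropospheric OH flux = ΣF_in − (21.3 + 17.5) = 436.00 − 38.80 = 397.2 Tg/yr.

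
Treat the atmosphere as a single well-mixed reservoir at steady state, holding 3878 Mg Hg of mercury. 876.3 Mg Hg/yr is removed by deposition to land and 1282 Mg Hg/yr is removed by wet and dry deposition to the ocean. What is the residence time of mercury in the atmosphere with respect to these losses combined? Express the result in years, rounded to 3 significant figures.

1.80 yr

Total removal = 876.3 + 1282 = 2158.3 Mg Hg/yr.
τ = M / ΣF_out = 3878 / 2158.3 = 1.797 yr.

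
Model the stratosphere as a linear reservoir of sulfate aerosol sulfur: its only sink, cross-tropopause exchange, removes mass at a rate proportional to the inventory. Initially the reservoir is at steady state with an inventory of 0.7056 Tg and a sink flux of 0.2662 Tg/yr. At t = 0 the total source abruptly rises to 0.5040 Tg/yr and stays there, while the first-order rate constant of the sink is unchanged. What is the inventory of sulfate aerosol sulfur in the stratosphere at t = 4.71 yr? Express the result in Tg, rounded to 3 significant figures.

1.23 Tg

Residence time τ = M₀/F₀ = 2.651 yr. The eventual steady state is M_∞ = M₀·(F₁/F₀) = 0.7056 × 0.5040/0.2662 = 1.3359 Tg.
The anomaly ΔM(t) = M(t) − M_∞ decays as ΔM₀·e^(−t/τ) with ΔM₀ = 0.7056 − 1.3359 = −0.6303 Tg.
At t = 4.71 yr, e^(−t/τ) = e^(−1.777) = 0.1692, so ΔM = −0.1066 Tg and M = 1.3359 − 0.1066 = 1.2293 Tg.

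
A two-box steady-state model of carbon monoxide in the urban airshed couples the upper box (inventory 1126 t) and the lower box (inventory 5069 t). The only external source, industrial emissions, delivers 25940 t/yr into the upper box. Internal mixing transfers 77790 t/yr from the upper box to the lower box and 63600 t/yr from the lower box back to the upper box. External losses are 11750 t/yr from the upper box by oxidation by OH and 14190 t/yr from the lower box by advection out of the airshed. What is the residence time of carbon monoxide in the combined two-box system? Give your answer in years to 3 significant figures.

0.239 yr

Treat the two boxes together as one reservoir: the mixing fluxes between them are internal recycling, so τ = ΣM / Σ(external losses).
M_total = 1126 + 5069 = 6195.0 t.
ΣF_external_out = 11750 + 14190 = 25940 t/yr.
τ = M_total / ΣF_ext = 6195.0 / 25940 = 0.2388 yr.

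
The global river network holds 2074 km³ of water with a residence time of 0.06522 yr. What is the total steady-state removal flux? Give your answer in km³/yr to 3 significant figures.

F = M / τ = 2074 / 0.06522 = 31800 km³/yr.

31800 km³/yr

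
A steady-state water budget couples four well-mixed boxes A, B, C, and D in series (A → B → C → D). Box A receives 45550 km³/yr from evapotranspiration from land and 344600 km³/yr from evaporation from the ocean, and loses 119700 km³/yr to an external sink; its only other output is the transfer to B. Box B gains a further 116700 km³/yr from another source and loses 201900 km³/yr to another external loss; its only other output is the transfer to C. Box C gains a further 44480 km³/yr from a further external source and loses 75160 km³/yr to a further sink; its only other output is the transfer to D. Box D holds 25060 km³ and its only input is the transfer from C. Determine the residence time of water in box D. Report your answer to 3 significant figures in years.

Box A: F(A→B) = (45550 + 344600) − 119700 = 270450 km³/yr.
Box B: F(B→C) = (270450 + 116700) − 201900 = 185250 km³/yr.
Box C: F(C→D) = (185250 + 44480) − 75160 = 154570 km³/yr.
Box D throughput = its input = 154570 km³/yr; τ = 25060 / 154570 = 0.1621 yr.

0.162 yr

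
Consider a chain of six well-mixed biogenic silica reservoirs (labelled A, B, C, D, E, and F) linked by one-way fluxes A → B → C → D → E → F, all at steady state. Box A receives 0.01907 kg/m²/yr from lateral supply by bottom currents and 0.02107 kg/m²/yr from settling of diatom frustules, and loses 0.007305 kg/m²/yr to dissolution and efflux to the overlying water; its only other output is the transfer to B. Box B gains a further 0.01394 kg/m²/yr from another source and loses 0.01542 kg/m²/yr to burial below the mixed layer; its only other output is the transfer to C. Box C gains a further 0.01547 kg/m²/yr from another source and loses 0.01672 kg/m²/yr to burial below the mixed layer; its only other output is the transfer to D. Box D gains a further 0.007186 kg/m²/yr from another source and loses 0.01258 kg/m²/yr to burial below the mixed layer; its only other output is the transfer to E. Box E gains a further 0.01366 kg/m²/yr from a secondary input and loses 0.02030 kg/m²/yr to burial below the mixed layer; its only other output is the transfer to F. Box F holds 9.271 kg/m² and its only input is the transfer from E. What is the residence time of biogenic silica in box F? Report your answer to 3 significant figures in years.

513 yr

Box A: F(A→B) = (0.01907 + 0.02107) − 0.007305 = 0.032835 kg/m²/yr.
Box B: F(B→C) = (0.032835 + 0.01394) − 0.01542 = 0.031355 kg/m²/yr.
Box C: F(C→D) = (0.031355 + 0.01547) − 0.01672 = 0.030105 kg/m²/yr.
Box D: F(D→E) = (0.030105 + 0.007186) − 0.01258 = 0.024711 kg/m²/yr.
Box E: F(E→F) = (0.024711 + 0.01366) − 0.02030 = 0.018071 kg/m²/yr.
Box F throughput = its input = 0.018071 kg/m²/yr; τ = 9.271 / 0.018071 = 513.0 yr.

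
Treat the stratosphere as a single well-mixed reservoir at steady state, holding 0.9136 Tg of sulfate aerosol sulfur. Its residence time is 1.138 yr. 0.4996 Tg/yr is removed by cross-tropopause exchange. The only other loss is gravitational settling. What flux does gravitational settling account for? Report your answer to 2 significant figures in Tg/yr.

Total removal F = M/τ = 0.9136 / 1.138 = 0.8028 Tg/yr.
Gravitational settling = F − (0.4996) = 0.8028 − 0.4996 = 0.3032 Tg/yr.

0.30 Tg/yr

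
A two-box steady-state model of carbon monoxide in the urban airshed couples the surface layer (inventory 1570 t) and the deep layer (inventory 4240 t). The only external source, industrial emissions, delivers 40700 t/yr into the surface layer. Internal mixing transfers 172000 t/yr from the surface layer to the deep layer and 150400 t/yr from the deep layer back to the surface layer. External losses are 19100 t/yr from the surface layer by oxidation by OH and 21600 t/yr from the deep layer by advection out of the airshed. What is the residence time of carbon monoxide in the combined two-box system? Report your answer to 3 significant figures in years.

0.143 yr

Residence time in the combined system uses the total inventory and the total *external* removal — internal exchanges between the two boxes cancel.
M_total = 1570 + 4240 = 5810.0 t.
ΣF_external_out = 19100 + 21600 = 40700 t/yr.
τ = M_total / ΣF_ext = 5810.0 / 40700 = 0.1428 yr.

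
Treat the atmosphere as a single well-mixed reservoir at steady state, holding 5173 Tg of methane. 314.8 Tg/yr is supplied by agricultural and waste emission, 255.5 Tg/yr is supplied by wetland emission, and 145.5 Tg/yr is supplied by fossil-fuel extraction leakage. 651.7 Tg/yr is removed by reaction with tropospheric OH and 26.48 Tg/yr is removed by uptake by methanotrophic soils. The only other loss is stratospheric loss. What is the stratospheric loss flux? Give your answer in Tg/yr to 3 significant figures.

37.6 Tg/yr

At steady state ΣF_in = ΣF_out.
ΣF_in = 314.8 + 255.5 + 145.5 = 715.80 Tg/yr.
Stratospheric loss flux = ΣF_in − (651.7 + 26.48) = 715.80 − 678.2 = 37.62 Tg/yr.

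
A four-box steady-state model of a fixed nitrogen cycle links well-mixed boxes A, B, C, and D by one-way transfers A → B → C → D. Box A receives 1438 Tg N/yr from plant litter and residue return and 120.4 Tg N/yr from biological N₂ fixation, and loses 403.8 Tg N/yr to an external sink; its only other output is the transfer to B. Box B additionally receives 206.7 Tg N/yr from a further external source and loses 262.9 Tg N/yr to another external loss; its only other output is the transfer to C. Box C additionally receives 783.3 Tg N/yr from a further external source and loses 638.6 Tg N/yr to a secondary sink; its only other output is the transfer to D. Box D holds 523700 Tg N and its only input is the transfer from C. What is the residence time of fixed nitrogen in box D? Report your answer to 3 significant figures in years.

421 yr

Box A: F(A→B) = (1438 + 120.4) − 403.8 = 1154.6 Tg N/yr.
Box B: F(B→C) = (1154.6 + 206.7) − 262.9 = 1098.4 Tg N/yr.
Box C: F(C→D) = (1098.4 + 783.3) − 638.6 = 1243.1 Tg N/yr.
Box D throughput = its input = 1243.1 Tg N/yr; τ = 523700 / 1243.1 = 421.3 yr.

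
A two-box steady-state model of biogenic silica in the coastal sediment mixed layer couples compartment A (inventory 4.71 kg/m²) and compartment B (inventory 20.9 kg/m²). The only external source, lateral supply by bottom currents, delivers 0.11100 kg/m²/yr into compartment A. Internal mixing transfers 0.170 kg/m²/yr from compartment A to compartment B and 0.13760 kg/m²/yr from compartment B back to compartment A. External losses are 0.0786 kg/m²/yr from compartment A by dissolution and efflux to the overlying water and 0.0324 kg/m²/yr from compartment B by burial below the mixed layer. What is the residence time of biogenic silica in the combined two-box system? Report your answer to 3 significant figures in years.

231 yr

Residence time in the combined system uses the total inventory and the total *external* removal — internal exchanges between the two boxes cancel.
M_total = 4.71 + 20.9 = 25.610 kg/m².
ΣF_external_out = 0.0786 + 0.0324 = 0.11100 kg/m²/yr.
τ = M_total / ΣF_ext = 25.610 / 0.11100 = 230.7 yr.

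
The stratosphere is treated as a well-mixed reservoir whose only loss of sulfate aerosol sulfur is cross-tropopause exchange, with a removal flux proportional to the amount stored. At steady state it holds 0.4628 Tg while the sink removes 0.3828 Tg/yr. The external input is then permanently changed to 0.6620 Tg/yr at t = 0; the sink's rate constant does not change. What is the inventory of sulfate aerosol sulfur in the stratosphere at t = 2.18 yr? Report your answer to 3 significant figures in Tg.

τ = M₀/F₀ = 0.4628/0.3828 = 1.209 yr; rate constant k = 1/τ.
New steady state M_∞ = F₁/k = F₁·τ = 0.6620 × 1.209 = 0.80035 Tg.
M(t) = M_∞ + (M₀ − M_∞)·e^(−t/τ); t/τ = 2.18/1.209 = 1.803, so e^(−t/τ) = 0.1648.
M(t) = 0.80035 − 0.3375 × 0.1648 = 0.74473 Tg.

0.745 Tg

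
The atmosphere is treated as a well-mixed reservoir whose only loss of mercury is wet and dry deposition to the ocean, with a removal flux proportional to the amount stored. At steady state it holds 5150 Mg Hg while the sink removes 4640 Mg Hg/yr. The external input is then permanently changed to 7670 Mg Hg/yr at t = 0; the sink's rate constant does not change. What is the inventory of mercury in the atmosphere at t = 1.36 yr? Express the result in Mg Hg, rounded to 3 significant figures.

7530 Mg Hg

τ = M₀/F₀ = 5150/4640 = 1.110 yr; rate constant k = 1/τ.
New steady state M_∞ = F₁/k = F₁·τ = 7670 × 1.110 = 8513.0 Mg Hg.
M(t) = M_∞ + (M₀ − M_∞)·e^(−t/τ); t/τ = 1.36/1.110 = 1.225, so e^(−t/τ) = 0.2937.
M(t) = 8513.0 − 3363 × 0.2937 = 7525.4 Mg Hg.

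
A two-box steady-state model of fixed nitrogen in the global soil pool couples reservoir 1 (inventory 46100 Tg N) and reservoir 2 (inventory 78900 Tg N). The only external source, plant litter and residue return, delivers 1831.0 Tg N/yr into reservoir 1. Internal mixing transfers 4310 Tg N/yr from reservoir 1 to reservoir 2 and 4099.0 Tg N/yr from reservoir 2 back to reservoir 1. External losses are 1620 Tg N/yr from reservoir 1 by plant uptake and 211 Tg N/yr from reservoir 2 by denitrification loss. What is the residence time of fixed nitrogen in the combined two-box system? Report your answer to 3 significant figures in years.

68.3 yr

Residence time in the combined system uses the total inventory and the total *external* removal — internal exchanges between the two boxes cancel.
M_total = 46100 + 78900 = 125000 Tg N.
ΣF_external_out = 1620 + 211 = 1831.0 Tg N/yr.
τ = M_total / ΣF_ext = 125000 / 1831.0 = 68.27 yr.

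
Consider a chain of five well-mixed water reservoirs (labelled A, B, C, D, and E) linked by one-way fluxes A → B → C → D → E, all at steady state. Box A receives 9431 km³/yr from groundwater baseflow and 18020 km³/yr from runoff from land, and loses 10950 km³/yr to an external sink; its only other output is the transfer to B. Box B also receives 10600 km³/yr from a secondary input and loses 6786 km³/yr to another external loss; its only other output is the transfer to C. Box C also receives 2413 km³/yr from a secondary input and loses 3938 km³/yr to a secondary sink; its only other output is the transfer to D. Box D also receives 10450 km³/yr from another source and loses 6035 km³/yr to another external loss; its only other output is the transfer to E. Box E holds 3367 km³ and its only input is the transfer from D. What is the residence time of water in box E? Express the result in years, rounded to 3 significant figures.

Box A: F(A→B) = (9431 + 18020) − 10950 = 16501 km³/yr.
Box B: F(B→C) = (16501 + 10600) − 6786 = 20315 km³/yr.
Box C: F(C→D) = (20315 + 2413) − 3938 = 18790 km³/yr.
Box D: F(D→E) = (18790 + 10450) − 6035 = 23205 km³/yr.
Box E throughput = its input = 23205 km³/yr; τ = 3367 / 23205 = 0.1451 yr.

0.145 yr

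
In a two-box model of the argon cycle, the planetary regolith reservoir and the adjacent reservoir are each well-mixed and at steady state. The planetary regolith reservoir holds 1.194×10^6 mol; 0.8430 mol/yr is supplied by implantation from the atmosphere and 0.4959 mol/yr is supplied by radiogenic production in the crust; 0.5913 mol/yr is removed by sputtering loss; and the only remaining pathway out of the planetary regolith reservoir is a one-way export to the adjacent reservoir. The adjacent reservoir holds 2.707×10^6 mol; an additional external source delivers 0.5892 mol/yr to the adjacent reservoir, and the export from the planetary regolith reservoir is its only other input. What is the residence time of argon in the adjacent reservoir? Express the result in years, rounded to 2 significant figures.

2.0×10^6 yr

Balance the planetary regolith reservoir: ΣF_in = 0.8430 + 0.4959 = 1.3389 mol/yr.
Export to the adjacent reservoir = ΣF_in − (0.5913) = 0.74760 mol/yr.
Total input to the adjacent reservoir = 0.74760 + 0.5892 = 1.3368 mol/yr; at steady state this equals its total output.
τ = M / F = 2.707×10^6 / 1.3368 = 2.025×10^6 yr.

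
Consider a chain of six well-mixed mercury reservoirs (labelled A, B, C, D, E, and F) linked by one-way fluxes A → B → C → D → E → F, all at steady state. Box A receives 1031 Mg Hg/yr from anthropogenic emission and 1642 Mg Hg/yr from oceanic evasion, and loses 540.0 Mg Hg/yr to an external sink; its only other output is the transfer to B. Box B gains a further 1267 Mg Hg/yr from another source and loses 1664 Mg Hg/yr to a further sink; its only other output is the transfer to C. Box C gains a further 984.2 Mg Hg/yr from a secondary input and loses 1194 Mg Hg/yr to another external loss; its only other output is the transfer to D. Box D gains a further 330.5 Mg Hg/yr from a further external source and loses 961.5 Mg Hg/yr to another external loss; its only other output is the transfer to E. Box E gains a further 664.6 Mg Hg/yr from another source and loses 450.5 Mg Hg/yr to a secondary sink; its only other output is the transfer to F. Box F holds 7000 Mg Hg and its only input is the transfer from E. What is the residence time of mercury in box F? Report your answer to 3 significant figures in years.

Box A: F(A→B) = (1031 + 1642) − 540.0 = 2133.0 Mg Hg/yr.
Box B: F(B→C) = (2133.0 + 1267) − 1664 = 1736.0 Mg Hg/yr.
Box C: F(C→D) = (1736.0 + 984.2) − 1194 = 1526.2 Mg Hg/yr.
Box D: F(D→E) = (1526.2 + 330.5) − 961.5 = 895.20 Mg Hg/yr.
Box E: F(E→F) = (895.20 + 664.6) − 450.5 = 1109.3 Mg Hg/yr.
Box F throughput = its input = 1109.3 Mg Hg/yr; τ = 7000 / 1109.3 = 6.310 yr.

6.31 yr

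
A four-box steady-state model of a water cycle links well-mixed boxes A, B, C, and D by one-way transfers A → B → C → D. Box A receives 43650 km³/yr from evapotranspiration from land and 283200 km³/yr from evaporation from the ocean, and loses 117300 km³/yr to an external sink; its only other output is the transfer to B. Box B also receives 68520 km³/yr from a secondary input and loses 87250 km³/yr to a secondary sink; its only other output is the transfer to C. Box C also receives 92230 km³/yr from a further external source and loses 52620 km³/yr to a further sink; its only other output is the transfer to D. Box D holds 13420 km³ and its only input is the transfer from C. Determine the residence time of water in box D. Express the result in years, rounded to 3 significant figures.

0.0582 yr

Box A: F(A→B) = (43650 + 283200) − 117300 = 209550 km³/yr.
Box B: F(B→C) = (209550 + 68520) − 87250 = 190820 km³/yr.
Box C: F(C→D) = (190820 + 92230) − 52620 = 230430 km³/yr.
Box D throughput = its input = 230430 km³/yr; τ = 13420 / 230430 = 0.05824 yr.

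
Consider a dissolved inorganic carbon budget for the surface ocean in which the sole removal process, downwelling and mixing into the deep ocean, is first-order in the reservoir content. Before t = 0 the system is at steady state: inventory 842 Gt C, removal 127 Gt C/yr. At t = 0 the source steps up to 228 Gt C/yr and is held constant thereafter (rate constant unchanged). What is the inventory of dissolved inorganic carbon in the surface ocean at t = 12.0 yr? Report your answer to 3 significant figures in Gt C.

1400 Gt C

τ = M₀/F₀ = 842/127 = 6.630 yr; rate constant k = 1/τ.
New steady state M_∞ = F₁/k = F₁·τ = 228 × 6.630 = 1511.6 Gt C.
M(t) = M_∞ + (M₀ − M_∞)·e^(−t/τ); t/τ = 12.0/6.630 = 1.810, so e^(−t/τ) = 0.1637.
M(t) = 1511.6 − 669.6 × 0.1637 = 1402.0 Gt C.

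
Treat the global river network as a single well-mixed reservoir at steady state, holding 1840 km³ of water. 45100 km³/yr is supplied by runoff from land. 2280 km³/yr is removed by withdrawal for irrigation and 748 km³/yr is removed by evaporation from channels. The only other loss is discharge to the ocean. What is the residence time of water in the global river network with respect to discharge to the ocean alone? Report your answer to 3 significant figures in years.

At steady state ΣF_in = ΣF_out.
ΣF_in = 45100 km³/yr.
Discharge to the ocean flux = ΣF_in − (2280 + 748) = 45100 − 3028 = 42070 km³/yr.
τ = M / F = 1840 / 42070 = 0.04373 yr.

0.0437 yr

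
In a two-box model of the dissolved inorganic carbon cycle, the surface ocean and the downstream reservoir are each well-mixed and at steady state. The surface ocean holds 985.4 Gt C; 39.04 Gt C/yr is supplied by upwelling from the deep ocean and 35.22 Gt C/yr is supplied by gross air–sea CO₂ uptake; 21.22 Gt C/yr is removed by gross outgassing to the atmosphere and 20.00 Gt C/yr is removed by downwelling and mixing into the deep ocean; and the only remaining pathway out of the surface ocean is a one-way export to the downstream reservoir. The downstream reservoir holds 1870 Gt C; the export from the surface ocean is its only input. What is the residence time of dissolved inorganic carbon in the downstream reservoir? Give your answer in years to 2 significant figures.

57 yr

Balance the surface ocean: ΣF_in = 39.04 + 35.22 = 74.260 Gt C/yr.
Export to the downstream reservoir = ΣF_in − (21.22 + 20.00) = 33.040 Gt C/yr.
At steady state the output of the downstream reservoir equals its input, 33.040 Gt C/yr.
τ = M / F = 1870 / 33.040 = 56.60 yr.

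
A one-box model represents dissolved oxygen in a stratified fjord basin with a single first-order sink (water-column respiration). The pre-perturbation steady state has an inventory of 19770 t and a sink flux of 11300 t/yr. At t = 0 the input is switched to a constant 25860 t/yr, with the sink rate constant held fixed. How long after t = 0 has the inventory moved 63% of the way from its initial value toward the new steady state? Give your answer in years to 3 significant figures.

τ = M₀/F₀ = 19770/11300 = 1.750 yr.
The remaining gap fraction is e^(−t/τ); 63% covered ⇒ e^(−t/τ) = 0.370.
t = −τ ln(0.370) = 1.750 × 0.9943 = 1.740 yr.

1.74 yr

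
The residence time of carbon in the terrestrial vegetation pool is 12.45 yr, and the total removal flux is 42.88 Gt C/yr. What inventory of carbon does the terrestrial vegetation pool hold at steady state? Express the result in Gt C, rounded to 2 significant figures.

τ = M/F ⇒ M = τ × F = 12.45 × 42.88 = 533.9 Gt C.

530 Gt C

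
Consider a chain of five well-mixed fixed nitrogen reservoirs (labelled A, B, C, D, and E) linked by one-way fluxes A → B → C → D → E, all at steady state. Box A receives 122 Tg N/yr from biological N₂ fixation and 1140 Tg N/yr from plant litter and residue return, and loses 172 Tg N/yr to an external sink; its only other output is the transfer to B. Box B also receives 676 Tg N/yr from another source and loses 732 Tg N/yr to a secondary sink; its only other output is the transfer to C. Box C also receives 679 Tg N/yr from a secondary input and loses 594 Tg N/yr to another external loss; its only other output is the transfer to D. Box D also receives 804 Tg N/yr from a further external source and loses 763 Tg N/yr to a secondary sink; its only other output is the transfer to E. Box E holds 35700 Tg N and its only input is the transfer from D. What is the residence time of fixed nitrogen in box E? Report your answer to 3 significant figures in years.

Box A: F(A→B) = (122 + 1140) − 172 = 1090.0 Tg N/yr.
Box B: F(B→C) = (1090.0 + 676) − 732 = 1034.0 Tg N/yr.
Box C: F(C→D) = (1034.0 + 679) − 594 = 1119.0 Tg N/yr.
Box D: F(D→E) = (1119.0 + 804) − 763 = 1160.0 Tg N/yr.
Box E throughput = its input = 1160.0 Tg N/yr; τ = 35700 / 1160.0 = 30.78 yr.

30.8 yr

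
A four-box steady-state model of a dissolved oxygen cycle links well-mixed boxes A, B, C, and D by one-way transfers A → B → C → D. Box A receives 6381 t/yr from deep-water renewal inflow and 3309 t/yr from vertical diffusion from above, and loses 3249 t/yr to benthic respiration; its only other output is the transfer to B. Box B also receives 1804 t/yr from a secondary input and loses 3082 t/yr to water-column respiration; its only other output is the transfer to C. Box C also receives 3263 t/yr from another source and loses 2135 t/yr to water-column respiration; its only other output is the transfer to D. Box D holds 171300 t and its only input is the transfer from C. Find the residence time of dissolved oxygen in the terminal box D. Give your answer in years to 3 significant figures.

27.2 yr

Box A: F(A→B) = (6381 + 3309) − 3249 = 6441.0 t/yr.
Box B: F(B→C) = (6441.0 + 1804) − 3082 = 5163.0 t/yr.
Box C: F(C→D) = (5163.0 + 3263) − 2135 = 6291.0 t/yr.
Box D throughput = its input = 6291.0 t/yr; τ = 171300 / 6291.0 = 27.23 yr.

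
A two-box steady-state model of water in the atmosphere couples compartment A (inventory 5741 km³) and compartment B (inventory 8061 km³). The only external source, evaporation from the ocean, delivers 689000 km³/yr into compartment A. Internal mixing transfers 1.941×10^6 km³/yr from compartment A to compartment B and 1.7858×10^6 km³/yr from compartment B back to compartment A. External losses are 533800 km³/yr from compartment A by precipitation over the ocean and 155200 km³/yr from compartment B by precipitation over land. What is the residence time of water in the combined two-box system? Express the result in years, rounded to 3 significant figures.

Residence time in the combined system uses the total inventory and the total *external* removal — internal exchanges between the two boxes cancel.
M_total = 5741 + 8061 = 13802 km³.
ΣF_external_out = 533800 + 155200 = 689000 km³/yr.
τ = M_total / ΣF_ext = 13802 / 689000 = 0.02003 yr.

0.0200 yr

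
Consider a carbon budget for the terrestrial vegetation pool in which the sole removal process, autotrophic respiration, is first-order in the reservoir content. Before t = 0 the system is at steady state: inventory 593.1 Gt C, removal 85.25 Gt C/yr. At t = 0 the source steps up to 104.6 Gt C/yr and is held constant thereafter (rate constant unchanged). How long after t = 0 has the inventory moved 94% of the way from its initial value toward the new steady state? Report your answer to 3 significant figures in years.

19.6 yr

τ = M₀/F₀ = 593.1/85.25 = 6.957 yr.
The remaining gap fraction is e^(−t/τ); 94% covered ⇒ e^(−t/τ) = 0.0600.
t = −τ ln(0.0600) = 6.957 × 2.813 = 19.57 yr.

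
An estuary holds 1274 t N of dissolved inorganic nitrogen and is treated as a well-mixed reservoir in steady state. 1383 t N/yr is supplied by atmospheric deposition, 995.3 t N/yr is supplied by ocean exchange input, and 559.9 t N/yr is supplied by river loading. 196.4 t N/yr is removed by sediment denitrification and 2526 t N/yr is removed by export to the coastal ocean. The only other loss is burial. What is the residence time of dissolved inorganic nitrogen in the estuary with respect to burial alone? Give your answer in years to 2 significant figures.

At steady state ΣF_in = ΣF_out.
ΣF_in = 1383 + 995.3 + 559.9 = 2938.2 t N/yr.
Burial flux = ΣF_in − (196.4 + 2526) = 2938.2 − 2722 = 215.8 t N/yr.
τ = M / F = 1274 / 215.8 = 5.904 yr.

5.9 yr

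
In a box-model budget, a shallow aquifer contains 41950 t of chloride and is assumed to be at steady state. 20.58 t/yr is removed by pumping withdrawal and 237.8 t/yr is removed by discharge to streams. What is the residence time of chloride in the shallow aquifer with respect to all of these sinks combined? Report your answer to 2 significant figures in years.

Total removal flux = 20.58 + 237.8 = 258.38 t/yr.
τ = M / ΣF_out = 41950 / 258.38 = 162.4 yr.

160 yr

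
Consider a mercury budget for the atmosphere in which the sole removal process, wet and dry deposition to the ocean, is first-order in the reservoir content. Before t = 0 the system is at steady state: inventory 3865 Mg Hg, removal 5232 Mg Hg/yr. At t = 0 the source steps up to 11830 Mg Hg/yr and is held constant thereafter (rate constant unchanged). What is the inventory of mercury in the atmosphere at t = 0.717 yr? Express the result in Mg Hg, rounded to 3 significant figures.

Residence time τ = M₀/F₀ = 0.7387 yr. The eventual steady state is M_∞ = M₀·(F₁/F₀) = 3865 × 11830/5232 = 8739.1 Mg Hg.
The anomaly ΔM(t) = M(t) − M_∞ decays as ΔM₀·e^(−t/τ) with ΔM₀ = 3865 − 8739.1 = −4874 Mg Hg.
At t = 0.717 yr, e^(−t/τ) = e^(−0.9706) = 0.3789, so ΔM = −1847 Mg Hg and M = 8739.1 − 1847 = 6892.5 Mg Hg.

6890 Mg Hg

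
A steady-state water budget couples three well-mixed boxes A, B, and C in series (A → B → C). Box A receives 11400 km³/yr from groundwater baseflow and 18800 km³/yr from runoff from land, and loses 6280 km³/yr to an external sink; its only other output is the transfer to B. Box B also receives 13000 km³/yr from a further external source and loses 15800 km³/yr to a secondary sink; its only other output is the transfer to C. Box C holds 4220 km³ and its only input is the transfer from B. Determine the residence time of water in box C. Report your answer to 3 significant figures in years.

Box A: F(A→B) = (11400 + 18800) − 6280 = 23920 km³/yr.
Box B: F(B→C) = (23920 + 13000) − 15800 = 21120 km³/yr.
Box C throughput = its input = 21120 km³/yr; τ = 4220 / 21120 = 0.1998 yr.

0.200 yr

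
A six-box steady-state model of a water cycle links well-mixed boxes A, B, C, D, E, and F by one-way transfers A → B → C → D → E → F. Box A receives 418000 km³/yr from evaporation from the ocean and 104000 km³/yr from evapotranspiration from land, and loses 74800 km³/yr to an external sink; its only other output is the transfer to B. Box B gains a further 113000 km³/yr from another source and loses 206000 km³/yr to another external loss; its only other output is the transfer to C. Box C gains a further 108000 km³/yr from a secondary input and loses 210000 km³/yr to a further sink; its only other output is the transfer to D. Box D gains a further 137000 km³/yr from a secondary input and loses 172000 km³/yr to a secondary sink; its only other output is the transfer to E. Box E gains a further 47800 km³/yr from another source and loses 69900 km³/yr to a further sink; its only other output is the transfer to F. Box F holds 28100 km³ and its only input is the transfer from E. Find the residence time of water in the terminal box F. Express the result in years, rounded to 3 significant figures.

0.144 yr

Box A: F(A→B) = (418000 + 104000) − 74800 = 447200 km³/yr.
Box B: F(B→C) = (447200 + 113000) − 206000 = 354200 km³/yr.
Box C: F(C→D) = (354200 + 108000) − 210000 = 252200 km³/yr.
Box D: F(D→E) = (252200 + 137000) − 172000 = 217200 km³/yr.
Box E: F(E→F) = (217200 + 47800) − 69900 = 195100 km³/yr.
Box F throughput = its input = 195100 km³/yr; τ = 28100 / 195100 = 0.1440 yr.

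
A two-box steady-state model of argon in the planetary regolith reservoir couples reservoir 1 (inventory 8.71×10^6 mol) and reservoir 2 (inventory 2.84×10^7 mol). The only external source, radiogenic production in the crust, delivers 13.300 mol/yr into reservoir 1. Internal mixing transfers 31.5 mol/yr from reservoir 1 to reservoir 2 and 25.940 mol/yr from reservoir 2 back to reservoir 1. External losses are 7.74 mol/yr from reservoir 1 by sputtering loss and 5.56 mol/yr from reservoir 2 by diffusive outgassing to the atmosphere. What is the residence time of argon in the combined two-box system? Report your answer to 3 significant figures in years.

Treat the two boxes together as one reservoir: the mixing fluxes between them are internal recycling, so τ = ΣM / Σ(external losses).
M_total = 8.71×10^6 + 2.84×10^7 = 3.7110×10^7 mol.
ΣF_external_out = 7.74 + 5.56 = 13.300 mol/yr.
τ = M_total / ΣF_ext = 3.7110×10^7 / 13.300 = 2.790×10^6 yr.

2.79×10^6 yr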